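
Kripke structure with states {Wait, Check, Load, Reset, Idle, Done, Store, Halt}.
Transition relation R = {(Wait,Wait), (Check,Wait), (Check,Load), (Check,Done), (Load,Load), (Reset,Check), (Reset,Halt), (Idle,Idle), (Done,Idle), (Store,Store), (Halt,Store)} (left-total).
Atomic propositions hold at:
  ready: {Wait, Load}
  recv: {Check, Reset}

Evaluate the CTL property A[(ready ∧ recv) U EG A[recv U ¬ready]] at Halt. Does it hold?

Yes

Sat(ready ∧ recv) = ∅
Sat(¬ready) = {Check, Reset, Idle, Done, Store, Halt}
A[recv U ¬ready]: least fixpoint, start Z0 = Sat(¬ready) = {Check, Reset, Idle, Done, Store, Halt}, add states in Sat(recv) with every successor in Z. Already a fixed point.
Sat(A[recv U ¬ready]) = {Check, Reset, Idle, Done, Store, Halt}
EG A[recv U ¬ready]: greatest fixpoint, start Z0 = {Check, Reset, Idle, Done, Store, Halt}, keep only states in Sat with some successor in Z. Already a fixed point.
Sat(EG A[recv U ¬ready]) = {Check, Reset, Idle, Done, Store, Halt}
A[(ready ∧ recv) U EG A[recv U ¬ready]]: least fixpoint, start Z0 = Sat(EG A[recv U ¬ready]) = {Check, Reset, Idle, Done, Store, Halt}, add states in Sat(ready ∧ recv) with every successor in Z. Already a fixed point.
Sat(A[(ready ∧ recv) U EG A[recv U ¬ready]]) = {Check, Reset, Idle, Done, Store, Halt}
Halt ∈ Sat(A[(ready ∧ recv) U EG A[recv U ¬ready]]) = {Check, Reset, Idle, Done, Store, Halt}, so the formula holds at Halt.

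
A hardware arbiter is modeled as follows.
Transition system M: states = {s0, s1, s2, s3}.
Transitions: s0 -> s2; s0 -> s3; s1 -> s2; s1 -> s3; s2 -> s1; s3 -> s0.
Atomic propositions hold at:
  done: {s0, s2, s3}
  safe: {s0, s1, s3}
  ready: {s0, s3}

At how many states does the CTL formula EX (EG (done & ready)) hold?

Sat(done & ready) = {s0, s3}
EG (done & ready): greatest fixpoint, start Z0 = {s0, s3}, keep only states in Sat with some successor in Z. Already a fixed point.
Sat(EG (done & ready)) = {s0, s3}
Sat(EX (EG (done & ready))) = {s : some successor in {s0, s3}} = {s0, s1, s3}
|Sat(EX (EG (done & ready)))| = |{s0, s1, s3}| = 3.

3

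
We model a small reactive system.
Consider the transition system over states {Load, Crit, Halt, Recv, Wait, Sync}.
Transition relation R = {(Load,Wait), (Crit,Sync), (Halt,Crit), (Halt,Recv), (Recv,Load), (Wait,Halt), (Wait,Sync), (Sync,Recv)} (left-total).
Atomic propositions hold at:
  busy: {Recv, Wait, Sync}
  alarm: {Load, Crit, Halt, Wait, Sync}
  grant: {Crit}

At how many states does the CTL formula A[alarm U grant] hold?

1

A[alarm U grant]: least fixpoint, start Z0 = Sat(grant) = {Crit}, add states in Sat(alarm) with every successor in Z. Already a fixed point.
Sat(A[alarm U grant]) = {Crit}
|Sat(A[alarm U grant])| = |{Crit}| = 1.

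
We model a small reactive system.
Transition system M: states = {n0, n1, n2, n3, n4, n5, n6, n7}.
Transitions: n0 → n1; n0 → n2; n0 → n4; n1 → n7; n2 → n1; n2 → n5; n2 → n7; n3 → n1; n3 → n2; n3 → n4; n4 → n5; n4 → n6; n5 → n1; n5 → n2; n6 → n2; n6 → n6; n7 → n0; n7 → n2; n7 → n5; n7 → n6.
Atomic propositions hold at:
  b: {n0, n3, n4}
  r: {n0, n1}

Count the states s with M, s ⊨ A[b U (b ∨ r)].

Sat(b ∨ r) = {n0, n1, n3, n4}
A[b U (b ∨ r)]: least fixpoint, start Z0 = Sat((b ∨ r)) = {n0, n1, n3, n4}, add states in Sat(b) with every successor in Z. Already a fixed point.
Sat(A[b U (b ∨ r)]) = {n0, n1, n3, n4}
|Sat(A[b U (b ∨ r)])| = |{n0, n1, n3, n4}| = 4.

4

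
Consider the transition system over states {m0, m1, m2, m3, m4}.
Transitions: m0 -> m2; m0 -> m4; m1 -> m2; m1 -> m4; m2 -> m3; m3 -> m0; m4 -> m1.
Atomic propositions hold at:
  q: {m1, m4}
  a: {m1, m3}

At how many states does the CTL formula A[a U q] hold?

A[a U q]: least fixpoint, start Z0 = Sat(q) = {m1, m4}, add states in Sat(a) with every successor in Z. Already a fixed point.
Sat(A[a U q]) = {m1, m4}
|Sat(A[a U q])| = |{m1, m4}| = 2.

2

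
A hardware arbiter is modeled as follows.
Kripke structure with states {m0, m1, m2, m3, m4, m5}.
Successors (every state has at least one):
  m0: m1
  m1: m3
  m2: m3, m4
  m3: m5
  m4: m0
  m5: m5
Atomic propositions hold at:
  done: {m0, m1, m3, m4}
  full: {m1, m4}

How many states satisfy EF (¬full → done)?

5

Sat(¬full) = {m0, m2, m3, m5}
Sat(¬full → done) = {m0, m1, m3, m4}
EF (¬full → done): least fixpoint, start Z0 = {m0, m1, m3, m4}, add states with some successor in Z. Z1 = {m0, m1, m2, m3, m4}; fixed.
Sat(EF (¬full → done)) = {m0, m1, m2, m3, m4}
|Sat(EF (¬full → done))| = |{m0, m1, m2, m3, m4}| = 5.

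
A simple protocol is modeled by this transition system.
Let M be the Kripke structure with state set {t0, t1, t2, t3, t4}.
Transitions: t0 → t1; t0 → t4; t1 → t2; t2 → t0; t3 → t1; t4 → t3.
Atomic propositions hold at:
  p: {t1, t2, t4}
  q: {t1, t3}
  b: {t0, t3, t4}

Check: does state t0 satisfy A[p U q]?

A[p U q]: least fixpoint, start Z0 = Sat(q) = {t1, t3}, add states in Sat(p) with every successor in Z. Z1 = {t1, t3, t4}; fixed.
Sat(A[p U q]) = {t1, t3, t4}
t0 ∉ Sat(A[p U q]) = {t1, t3, t4}, so the formula does not hold at t0.

No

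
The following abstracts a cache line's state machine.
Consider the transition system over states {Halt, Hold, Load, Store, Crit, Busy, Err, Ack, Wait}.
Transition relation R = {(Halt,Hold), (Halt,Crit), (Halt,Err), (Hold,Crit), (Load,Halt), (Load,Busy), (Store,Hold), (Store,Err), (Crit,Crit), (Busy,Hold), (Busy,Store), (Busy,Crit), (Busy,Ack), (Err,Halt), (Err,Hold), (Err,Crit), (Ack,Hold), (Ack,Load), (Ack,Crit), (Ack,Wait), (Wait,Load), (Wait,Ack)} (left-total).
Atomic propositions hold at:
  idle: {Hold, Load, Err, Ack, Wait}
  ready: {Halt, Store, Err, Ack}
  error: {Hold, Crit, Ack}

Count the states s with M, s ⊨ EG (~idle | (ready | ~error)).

8

Sat(~idle) = {Halt, Store, Crit, Busy}
Sat(~error) = {Halt, Load, Store, Busy, Err, Wait}
Sat(ready | ~error) = {Halt, Load, Store, Busy, Err, Ack, Wait}
Sat(~idle | (ready | ~error)) = {Halt, Load, Store, Crit, Busy, Err, Ack, Wait}
EG (~idle | (ready | ~error)): greatest fixpoint, start Z0 = {Halt, Load, Store, Crit, Busy, Err, Ack, Wait}, keep only states in Sat with some successor in Z. Already a fixed point.
Sat(EG (~idle | (ready | ~error))) = {Halt, Load, Store, Crit, Busy, Err, Ack, Wait}
|Sat(EG (~idle | (ready | ~error)))| = |{Halt, Load, Store, Crit, Busy, Err, Ack, Wait}| = 8.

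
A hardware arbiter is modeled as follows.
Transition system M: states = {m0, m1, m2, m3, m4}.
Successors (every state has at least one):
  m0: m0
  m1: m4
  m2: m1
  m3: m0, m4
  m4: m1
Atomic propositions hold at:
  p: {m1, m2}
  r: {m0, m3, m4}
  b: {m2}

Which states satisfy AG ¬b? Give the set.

Sat(¬b) = {m0, m1, m3, m4}
AG ¬b: greatest fixpoint, start Z0 = {m0, m1, m3, m4}, keep only states in Sat with every successor in Z. Already a fixed point.
Sat(AG ¬b) = {m0, m1, m3, m4}

{m0, m1, m3, m4}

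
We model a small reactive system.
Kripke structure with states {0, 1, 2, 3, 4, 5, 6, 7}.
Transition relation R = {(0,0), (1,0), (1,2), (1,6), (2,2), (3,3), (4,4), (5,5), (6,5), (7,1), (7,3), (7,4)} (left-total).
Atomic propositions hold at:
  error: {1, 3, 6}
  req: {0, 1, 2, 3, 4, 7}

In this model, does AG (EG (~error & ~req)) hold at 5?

Sat(~error) = {0, 2, 4, 5, 7}
Sat(~req) = {5, 6}
Sat(~error & ~req) = {5}
EG (~error & ~req): greatest fixpoint, start Z0 = {5}, keep only states in Sat with some successor in Z. Already a fixed point.
Sat(EG (~error & ~req)) = {5}
AG (EG (~error & ~req)): greatest fixpoint, start Z0 = {5}, keep only states in Sat with every successor in Z. Already a fixed point.
Sat(AG (EG (~error & ~req))) = {5}
5 ∈ Sat(AG (EG (~error & ~req))) = {5}, so the formula holds at 5.

Yes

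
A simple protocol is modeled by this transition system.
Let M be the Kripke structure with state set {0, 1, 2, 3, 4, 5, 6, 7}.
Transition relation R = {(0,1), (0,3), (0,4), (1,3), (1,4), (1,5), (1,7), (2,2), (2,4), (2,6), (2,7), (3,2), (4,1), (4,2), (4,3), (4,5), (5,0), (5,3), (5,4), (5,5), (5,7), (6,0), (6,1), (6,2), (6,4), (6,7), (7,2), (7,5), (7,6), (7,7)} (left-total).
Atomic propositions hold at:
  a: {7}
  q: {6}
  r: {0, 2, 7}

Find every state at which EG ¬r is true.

{1, 4, 5, 6}

Sat(¬r) = {1, 3, 4, 5, 6}
EG ¬r: greatest fixpoint, start Z0 = {1, 3, 4, 5, 6}, keep only states in Sat with some successor in Z. Z1 = {1, 4, 5, 6}; fixed.
Sat(EG ¬r) = {1, 4, 5, 6}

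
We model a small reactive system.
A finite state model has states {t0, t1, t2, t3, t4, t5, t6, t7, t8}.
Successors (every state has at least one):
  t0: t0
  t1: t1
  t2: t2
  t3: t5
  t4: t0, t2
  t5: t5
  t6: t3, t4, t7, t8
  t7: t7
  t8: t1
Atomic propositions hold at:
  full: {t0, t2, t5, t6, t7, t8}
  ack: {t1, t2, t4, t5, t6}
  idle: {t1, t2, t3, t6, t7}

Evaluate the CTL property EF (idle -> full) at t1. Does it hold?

Sat(idle -> full) = {t0, t2, t4, t5, t6, t7, t8}
EF (idle -> full): least fixpoint, start Z0 = {t0, t2, t4, t5, t6, t7, t8}, add states with some successor in Z. Z1 = {t0, t2, t3, t4, t5, t6, t7, t8}; fixed.
Sat(EF (idle -> full)) = {t0, t2, t3, t4, t5, t6, t7, t8}
t1 ∉ Sat(EF (idle -> full)) = {t0, t2, t3, t4, t5, t6, t7, t8}, so the formula does not hold at t1.

No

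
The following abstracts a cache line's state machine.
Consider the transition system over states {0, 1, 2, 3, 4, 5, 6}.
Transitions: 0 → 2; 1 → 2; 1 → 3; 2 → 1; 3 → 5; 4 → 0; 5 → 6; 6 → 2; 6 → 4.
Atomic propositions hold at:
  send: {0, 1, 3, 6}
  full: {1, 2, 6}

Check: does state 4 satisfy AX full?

No

Sat(AX full) = {s : every successor in {1, 2, 6}} = {0, 2, 5}
4 ∉ Sat(AX full) = {0, 2, 5}, so the formula does not hold at 4.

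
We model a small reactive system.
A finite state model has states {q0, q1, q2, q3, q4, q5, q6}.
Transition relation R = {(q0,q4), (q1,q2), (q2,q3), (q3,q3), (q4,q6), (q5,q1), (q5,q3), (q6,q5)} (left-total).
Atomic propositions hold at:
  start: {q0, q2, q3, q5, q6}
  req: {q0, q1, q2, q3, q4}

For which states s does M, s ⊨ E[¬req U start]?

Sat(¬req) = {q5, q6}
E[¬req U start]: least fixpoint, start Z0 = Sat(start) = {q0, q2, q3, q5, q6}, add states in Sat(¬req) with some successor in Z. Already a fixed point.
Sat(E[¬req U start]) = {q0, q2, q3, q5, q6}

{q0, q2, q3, q5, q6}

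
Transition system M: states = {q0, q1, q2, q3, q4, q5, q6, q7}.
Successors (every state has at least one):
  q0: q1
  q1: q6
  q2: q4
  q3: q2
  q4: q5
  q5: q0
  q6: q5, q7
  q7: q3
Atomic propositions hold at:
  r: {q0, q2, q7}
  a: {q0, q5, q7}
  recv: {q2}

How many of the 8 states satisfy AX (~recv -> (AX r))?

3

Sat(~recv) = {q0, q1, q3, q4, q5, q6, q7}
Sat(AX r) = {s : every successor in {q0, q2, q7}} = {q3, q5}
Sat(~recv -> (AX r)) = {q2, q3, q5}
Sat(AX (~recv -> (AX r))) = {s : every successor in {q2, q3, q5}} = {q3, q4, q7}
|Sat(AX (~recv -> (AX r)))| = |{q3, q4, q7}| = 3.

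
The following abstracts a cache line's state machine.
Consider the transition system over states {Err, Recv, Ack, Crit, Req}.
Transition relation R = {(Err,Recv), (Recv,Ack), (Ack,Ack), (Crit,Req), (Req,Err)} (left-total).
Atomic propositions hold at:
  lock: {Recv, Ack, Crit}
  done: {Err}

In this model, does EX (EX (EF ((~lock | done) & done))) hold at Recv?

Sat(~lock) = {Err, Req}
Sat(~lock | done) = {Err, Req}
Sat((~lock | done) & done) = {Err}
EF ((~lock | done) & done): least fixpoint, start Z0 = {Err}, add states with some successor in Z. Z1 = {Err, Req}; Z2 = {Err, Crit, Req}; fixed.
Sat(EF ((~lock | done) & done)) = {Err, Crit, Req}
Sat(EX (EF ((~lock | done) & done))) = {s : some successor in {Err, Crit, Req}} = {Crit, Req}
Sat(EX (EX (EF ((~lock | done) & done)))) = {s : some successor in {Crit, Req}} = {Crit}
Recv ∉ Sat(EX (EX (EF ((~lock | done) & done)))) = {Crit}, so the formula does not hold at Recv.

No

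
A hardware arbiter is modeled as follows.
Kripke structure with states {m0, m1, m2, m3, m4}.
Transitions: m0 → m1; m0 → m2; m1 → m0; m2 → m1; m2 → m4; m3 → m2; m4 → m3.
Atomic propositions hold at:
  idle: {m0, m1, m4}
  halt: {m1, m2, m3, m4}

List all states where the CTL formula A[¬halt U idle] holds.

Sat(¬halt) = {m0}
A[¬halt U idle]: least fixpoint, start Z0 = Sat(idle) = {m0, m1, m4}, add states in Sat(¬halt) with every successor in Z. Already a fixed point.
Sat(A[¬halt U idle]) = {m0, m1, m4}

{m0, m1, m4}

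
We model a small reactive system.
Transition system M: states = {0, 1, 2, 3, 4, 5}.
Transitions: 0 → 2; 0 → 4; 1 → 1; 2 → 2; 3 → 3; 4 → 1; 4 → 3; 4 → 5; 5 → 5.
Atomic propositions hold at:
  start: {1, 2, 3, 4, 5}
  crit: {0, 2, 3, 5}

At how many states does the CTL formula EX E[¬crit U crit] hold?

5

Sat(¬crit) = {1, 4}
E[¬crit U crit]: least fixpoint, start Z0 = Sat(crit) = {0, 2, 3, 5}, add states in Sat(¬crit) with some successor in Z. Z1 = {0, 2, 3, 4, 5}; fixed.
Sat(E[¬crit U crit]) = {0, 2, 3, 4, 5}
Sat(EX E[¬crit U crit]) = {s : some successor in {0, 2, 3, 4, 5}} = {0, 2, 3, 4, 5}
|Sat(EX E[¬crit U crit])| = |{0, 2, 3, 4, 5}| = 5.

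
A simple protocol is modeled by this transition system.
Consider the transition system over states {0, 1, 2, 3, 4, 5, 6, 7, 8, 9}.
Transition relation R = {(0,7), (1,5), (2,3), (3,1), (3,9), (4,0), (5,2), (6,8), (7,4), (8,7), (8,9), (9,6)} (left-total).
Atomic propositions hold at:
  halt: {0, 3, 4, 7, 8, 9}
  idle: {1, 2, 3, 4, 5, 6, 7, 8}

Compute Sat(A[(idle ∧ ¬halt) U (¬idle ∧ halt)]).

Sat(¬halt) = {1, 2, 5, 6}
Sat(idle ∧ ¬halt) = {1, 2, 5, 6}
Sat(¬idle) = {0, 9}
Sat(¬idle ∧ halt) = {0, 9}
A[(idle ∧ ¬halt) U (¬idle ∧ halt)]: least fixpoint, start Z0 = Sat((¬idle ∧ halt)) = {0, 9}, add states in Sat(idle ∧ ¬halt) with every successor in Z. Already a fixed point.
Sat(A[(idle ∧ ¬halt) U (¬idle ∧ halt)]) = {0, 9}

{0, 9}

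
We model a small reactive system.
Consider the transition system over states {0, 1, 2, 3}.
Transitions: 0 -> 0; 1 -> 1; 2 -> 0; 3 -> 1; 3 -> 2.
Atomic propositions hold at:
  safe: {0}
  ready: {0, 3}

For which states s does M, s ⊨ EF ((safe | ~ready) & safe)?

{0, 2, 3}

Sat(~ready) = {1, 2}
Sat(safe | ~ready) = {0, 1, 2}
Sat((safe | ~ready) & safe) = {0}
EF ((safe | ~ready) & safe): least fixpoint, start Z0 = {0}, add states with some successor in Z. Z1 = {0, 2}; Z2 = {0, 2, 3}; fixed.
Sat(EF ((safe | ~ready) & safe)) = {0, 2, 3}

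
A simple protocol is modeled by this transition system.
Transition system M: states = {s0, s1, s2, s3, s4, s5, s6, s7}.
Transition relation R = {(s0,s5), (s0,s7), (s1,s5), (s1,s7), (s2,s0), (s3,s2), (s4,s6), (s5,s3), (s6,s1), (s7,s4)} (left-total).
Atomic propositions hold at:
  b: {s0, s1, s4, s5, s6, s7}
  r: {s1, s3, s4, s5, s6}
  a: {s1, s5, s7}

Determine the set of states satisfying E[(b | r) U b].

Sat(b | r) = {s0, s1, s3, s4, s5, s6, s7}
E[(b | r) U b]: least fixpoint, start Z0 = Sat(b) = {s0, s1, s4, s5, s6, s7}, add states in Sat(b | r) with some successor in Z. Already a fixed point.
Sat(E[(b | r) U b]) = {s0, s1, s4, s5, s6, s7}

{s0, s1, s4, s5, s6, s7}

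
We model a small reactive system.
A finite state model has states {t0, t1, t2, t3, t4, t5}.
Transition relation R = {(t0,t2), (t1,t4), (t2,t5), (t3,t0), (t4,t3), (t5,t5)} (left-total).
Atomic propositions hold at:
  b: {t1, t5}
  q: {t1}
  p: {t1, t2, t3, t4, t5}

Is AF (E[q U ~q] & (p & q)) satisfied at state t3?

No

Sat(~q) = {t0, t2, t3, t4, t5}
E[q U ~q]: least fixpoint, start Z0 = Sat(~q) = {t0, t2, t3, t4, t5}, add states in Sat(q) with some successor in Z. Z1 = {t0, t1, t2, t3, t4, t5}; fixed.
Sat(E[q U ~q]) = {t0, t1, t2, t3, t4, t5}
Sat(p & q) = {t1}
Sat(E[q U ~q] & (p & q)) = {t1}
AF (E[q U ~q] & (p & q)): least fixpoint, start Z0 = {t1}, add states with every successor in Z. Already a fixed point.
Sat(AF (E[q U ~q] & (p & q))) = {t1}
t3 ∉ Sat(AF (E[q U ~q] & (p & q))) = {t1}, so the formula does not hold at t3.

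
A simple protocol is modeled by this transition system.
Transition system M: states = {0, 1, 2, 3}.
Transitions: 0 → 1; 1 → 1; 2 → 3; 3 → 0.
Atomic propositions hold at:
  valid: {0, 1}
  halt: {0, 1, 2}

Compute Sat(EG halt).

EG halt: greatest fixpoint, start Z0 = {0, 1, 2}, keep only states in Sat with some successor in Z. Z1 = {0, 1}; fixed.
Sat(EG halt) = {0, 1}

{0, 1}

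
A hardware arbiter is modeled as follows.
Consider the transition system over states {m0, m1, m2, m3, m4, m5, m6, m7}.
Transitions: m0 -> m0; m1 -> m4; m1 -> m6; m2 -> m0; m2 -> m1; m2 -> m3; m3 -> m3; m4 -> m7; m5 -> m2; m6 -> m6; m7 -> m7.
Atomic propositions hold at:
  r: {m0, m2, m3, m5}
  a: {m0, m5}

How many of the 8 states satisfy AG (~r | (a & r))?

5

Sat(~r) = {m1, m4, m6, m7}
Sat(a & r) = {m0, m5}
Sat(~r | (a & r)) = {m0, m1, m4, m5, m6, m7}
AG (~r | (a & r)): greatest fixpoint, start Z0 = {m0, m1, m4, m5, m6, m7}, keep only states in Sat with every successor in Z. Z1 = {m0, m1, m4, m6, m7}; fixed.
Sat(AG (~r | (a & r))) = {m0, m1, m4, m6, m7}
|Sat(AG (~r | (a & r)))| = |{m0, m1, m4, m6, m7}| = 5.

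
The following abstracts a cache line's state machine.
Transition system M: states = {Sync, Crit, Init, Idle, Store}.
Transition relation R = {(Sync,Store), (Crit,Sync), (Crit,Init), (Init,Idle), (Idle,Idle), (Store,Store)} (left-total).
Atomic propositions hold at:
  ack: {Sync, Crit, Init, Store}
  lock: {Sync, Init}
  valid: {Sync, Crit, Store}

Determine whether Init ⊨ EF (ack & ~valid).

Yes

Sat(~valid) = {Init, Idle}
Sat(ack & ~valid) = {Init}
EF (ack & ~valid): least fixpoint, start Z0 = {Init}, add states with some successor in Z. Z1 = {Crit, Init}; fixed.
Sat(EF (ack & ~valid)) = {Crit, Init}
Init ∈ Sat(EF (ack & ~valid)) = {Crit, Init}, so the formula holds at Init.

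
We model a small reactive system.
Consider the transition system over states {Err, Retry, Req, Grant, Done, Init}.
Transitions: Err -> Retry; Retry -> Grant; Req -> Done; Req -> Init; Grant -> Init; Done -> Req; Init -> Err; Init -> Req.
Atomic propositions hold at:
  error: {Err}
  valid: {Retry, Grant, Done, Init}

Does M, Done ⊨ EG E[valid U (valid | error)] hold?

Sat(valid | error) = {Err, Retry, Grant, Done, Init}
E[valid U (valid | error)]: least fixpoint, start Z0 = Sat((valid | error)) = {Err, Retry, Grant, Done, Init}, add states in Sat(valid) with some successor in Z. Already a fixed point.
Sat(E[valid U (valid | error)]) = {Err, Retry, Grant, Done, Init}
EG E[valid U (valid | error)]: greatest fixpoint, start Z0 = {Err, Retry, Grant, Done, Init}, keep only states in Sat with some successor in Z. Z1 = {Err, Retry, Grant, Init}; fixed.
Sat(EG E[valid U (valid | error)]) = {Err, Retry, Grant, Init}
Done ∉ Sat(EG E[valid U (valid | error)]) = {Err, Retry, Grant, Init}, so the formula does not hold at Done.

No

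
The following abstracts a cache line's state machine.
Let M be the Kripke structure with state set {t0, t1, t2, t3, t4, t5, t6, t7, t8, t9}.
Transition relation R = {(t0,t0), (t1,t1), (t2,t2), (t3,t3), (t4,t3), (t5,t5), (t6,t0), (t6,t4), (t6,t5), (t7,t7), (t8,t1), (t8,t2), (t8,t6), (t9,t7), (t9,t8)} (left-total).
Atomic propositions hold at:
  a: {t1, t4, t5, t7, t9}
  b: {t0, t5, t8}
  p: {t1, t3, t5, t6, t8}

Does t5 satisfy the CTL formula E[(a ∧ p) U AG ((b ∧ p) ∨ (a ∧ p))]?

Yes

Sat(a ∧ p) = {t1, t5}
Sat(b ∧ p) = {t5, t8}
Sat((b ∧ p) ∨ (a ∧ p)) = {t1, t5, t8}
AG ((b ∧ p) ∨ (a ∧ p)): greatest fixpoint, start Z0 = {t1, t5, t8}, keep only states in Sat with every successor in Z. Z1 = {t1, t5}; fixed.
Sat(AG ((b ∧ p) ∨ (a ∧ p))) = {t1, t5}
E[(a ∧ p) U AG ((b ∧ p) ∨ (a ∧ p))]: least fixpoint, start Z0 = Sat(AG ((b ∧ p) ∨ (a ∧ p))) = {t1, t5}, add states in Sat(a ∧ p) with some successor in Z. Already a fixed point.
Sat(E[(a ∧ p) U AG ((b ∧ p) ∨ (a ∧ p))]) = {t1, t5}
t5 ∈ Sat(E[(a ∧ p) U AG ((b ∧ p) ∨ (a ∧ p))]) = {t1, t5}, so the formula holds at t5.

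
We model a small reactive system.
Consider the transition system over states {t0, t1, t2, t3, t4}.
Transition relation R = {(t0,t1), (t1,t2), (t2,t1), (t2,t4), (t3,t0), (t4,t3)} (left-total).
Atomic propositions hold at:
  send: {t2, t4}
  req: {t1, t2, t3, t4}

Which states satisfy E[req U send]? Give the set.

E[req U send]: least fixpoint, start Z0 = Sat(send) = {t2, t4}, add states in Sat(req) with some successor in Z. Z1 = {t1, t2, t4}; fixed.
Sat(E[req U send]) = {t1, t2, t4}

{t1, t2, t4}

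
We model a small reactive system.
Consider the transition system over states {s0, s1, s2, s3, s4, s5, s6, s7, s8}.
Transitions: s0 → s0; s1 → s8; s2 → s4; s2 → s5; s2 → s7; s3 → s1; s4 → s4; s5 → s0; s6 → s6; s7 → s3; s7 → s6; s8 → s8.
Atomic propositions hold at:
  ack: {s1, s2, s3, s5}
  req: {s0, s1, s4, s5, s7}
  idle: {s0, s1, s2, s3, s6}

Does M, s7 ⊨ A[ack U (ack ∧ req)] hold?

Sat(ack ∧ req) = {s1, s5}
A[ack U (ack ∧ req)]: least fixpoint, start Z0 = Sat((ack ∧ req)) = {s1, s5}, add states in Sat(ack) with every successor in Z. Z1 = {s1, s3, s5}; fixed.
Sat(A[ack U (ack ∧ req)]) = {s1, s3, s5}
s7 ∉ Sat(A[ack U (ack ∧ req)]) = {s1, s3, s5}, so the formula does not hold at s7.

No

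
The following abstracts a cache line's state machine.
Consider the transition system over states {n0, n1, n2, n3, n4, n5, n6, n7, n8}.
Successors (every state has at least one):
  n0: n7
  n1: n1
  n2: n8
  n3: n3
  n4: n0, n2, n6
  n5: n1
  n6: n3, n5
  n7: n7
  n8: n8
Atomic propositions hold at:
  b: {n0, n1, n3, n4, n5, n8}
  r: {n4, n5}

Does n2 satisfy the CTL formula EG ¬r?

Sat(¬r) = {n0, n1, n2, n3, n6, n7, n8}
EG ¬r: greatest fixpoint, start Z0 = {n0, n1, n2, n3, n6, n7, n8}, keep only states in Sat with some successor in Z. Already a fixed point.
Sat(EG ¬r) = {n0, n1, n2, n3, n6, n7, n8}
n2 ∈ Sat(EG ¬r) = {n0, n1, n2, n3, n6, n7, n8}, so the formula holds at n2.

Yes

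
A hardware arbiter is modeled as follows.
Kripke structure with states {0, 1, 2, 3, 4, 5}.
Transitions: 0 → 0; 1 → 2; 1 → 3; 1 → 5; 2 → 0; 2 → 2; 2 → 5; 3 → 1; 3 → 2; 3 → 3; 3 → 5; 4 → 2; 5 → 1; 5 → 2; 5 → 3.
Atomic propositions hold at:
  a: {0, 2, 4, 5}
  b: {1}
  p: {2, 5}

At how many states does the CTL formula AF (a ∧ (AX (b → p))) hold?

Sat(b → p) = {0, 2, 3, 4, 5}
Sat(AX (b → p)) = {s : every successor in {0, 2, 3, 4, 5}} = {0, 1, 2, 4}
Sat(a ∧ (AX (b → p))) = {0, 2, 4}
AF (a ∧ (AX (b → p))): least fixpoint, start Z0 = {0, 2, 4}, add states with every successor in Z. Already a fixed point.
Sat(AF (a ∧ (AX (b → p)))) = {0, 2, 4}
|Sat(AF (a ∧ (AX (b → p))))| = |{0, 2, 4}| = 3.

3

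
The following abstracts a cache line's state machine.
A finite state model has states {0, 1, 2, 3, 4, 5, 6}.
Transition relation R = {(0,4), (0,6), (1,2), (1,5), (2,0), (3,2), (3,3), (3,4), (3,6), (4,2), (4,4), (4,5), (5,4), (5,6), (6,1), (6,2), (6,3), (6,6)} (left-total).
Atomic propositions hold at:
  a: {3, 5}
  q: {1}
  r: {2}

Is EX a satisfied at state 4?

Yes

Sat(EX a) = {s : some successor in {3, 5}} = {1, 3, 4, 6}
4 ∈ Sat(EX a) = {1, 3, 4, 6}, so the formula holds at 4.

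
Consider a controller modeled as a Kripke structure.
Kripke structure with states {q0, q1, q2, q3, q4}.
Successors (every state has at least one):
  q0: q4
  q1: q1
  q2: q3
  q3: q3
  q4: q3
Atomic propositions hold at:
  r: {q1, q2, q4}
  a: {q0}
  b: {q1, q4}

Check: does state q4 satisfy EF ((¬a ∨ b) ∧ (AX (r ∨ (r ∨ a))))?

No

Sat(¬a) = {q1, q2, q3, q4}
Sat(¬a ∨ b) = {q1, q2, q3, q4}
Sat(r ∨ a) = {q0, q1, q2, q4}
Sat(r ∨ (r ∨ a)) = {q0, q1, q2, q4}
Sat(AX (r ∨ (r ∨ a))) = {s : every successor in {q0, q1, q2, q4}} = {q0, q1}
Sat((¬a ∨ b) ∧ (AX (r ∨ (r ∨ a)))) = {q1}
EF ((¬a ∨ b) ∧ (AX (r ∨ (r ∨ a)))): least fixpoint, start Z0 = {q1}, add states with some successor in Z. Already a fixed point.
Sat(EF ((¬a ∨ b) ∧ (AX (r ∨ (r ∨ a))))) = {q1}
q4 ∉ Sat(EF ((¬a ∨ b) ∧ (AX (r ∨ (r ∨ a))))) = {q1}, so the formula does not hold at q4.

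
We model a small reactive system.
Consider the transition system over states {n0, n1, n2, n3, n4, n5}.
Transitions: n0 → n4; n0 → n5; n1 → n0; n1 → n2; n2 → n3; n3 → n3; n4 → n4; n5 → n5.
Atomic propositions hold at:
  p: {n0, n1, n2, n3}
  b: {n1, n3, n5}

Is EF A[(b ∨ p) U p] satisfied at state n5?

Sat(b ∨ p) = {n0, n1, n2, n3, n5}
A[(b ∨ p) U p]: least fixpoint, start Z0 = Sat(p) = {n0, n1, n2, n3}, add states in Sat(b ∨ p) with every successor in Z. Already a fixed point.
Sat(A[(b ∨ p) U p]) = {n0, n1, n2, n3}
EF A[(b ∨ p) U p]: least fixpoint, start Z0 = {n0, n1, n2, n3}, add states with some successor in Z. Already a fixed point.
Sat(EF A[(b ∨ p) U p]) = {n0, n1, n2, n3}
n5 ∉ Sat(EF A[(b ∨ p) U p]) = {n0, n1, n2, n3}, so the formula does not hold at n5.

No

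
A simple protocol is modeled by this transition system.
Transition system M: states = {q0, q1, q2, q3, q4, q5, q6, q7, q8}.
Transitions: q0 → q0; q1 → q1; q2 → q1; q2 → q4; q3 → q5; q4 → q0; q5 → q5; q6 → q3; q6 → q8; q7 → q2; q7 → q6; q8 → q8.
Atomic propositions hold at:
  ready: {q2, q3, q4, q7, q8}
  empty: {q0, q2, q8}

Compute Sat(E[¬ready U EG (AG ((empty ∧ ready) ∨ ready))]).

Sat(¬ready) = {q0, q1, q5, q6}
Sat(empty ∧ ready) = {q2, q8}
Sat((empty ∧ ready) ∨ ready) = {q2, q3, q4, q7, q8}
AG ((empty ∧ ready) ∨ ready): greatest fixpoint, start Z0 = {q2, q3, q4, q7, q8}, keep only states in Sat with every successor in Z. Z1 = {q8}; fixed.
Sat(AG ((empty ∧ ready) ∨ ready)) = {q8}
EG (AG ((empty ∧ ready) ∨ ready)): greatest fixpoint, start Z0 = {q8}, keep only states in Sat with some successor in Z. Already a fixed point.
Sat(EG (AG ((empty ∧ ready) ∨ ready))) = {q8}
E[¬ready U EG (AG ((empty ∧ ready) ∨ ready))]: least fixpoint, start Z0 = Sat(EG (AG ((empty ∧ ready) ∨ ready))) = {q8}, add states in Sat(¬ready) with some successor in Z. Z1 = {q6, q8}; fixed.
Sat(E[¬ready U EG (AG ((empty ∧ ready) ∨ ready))]) = {q6, q8}

{q6, q8}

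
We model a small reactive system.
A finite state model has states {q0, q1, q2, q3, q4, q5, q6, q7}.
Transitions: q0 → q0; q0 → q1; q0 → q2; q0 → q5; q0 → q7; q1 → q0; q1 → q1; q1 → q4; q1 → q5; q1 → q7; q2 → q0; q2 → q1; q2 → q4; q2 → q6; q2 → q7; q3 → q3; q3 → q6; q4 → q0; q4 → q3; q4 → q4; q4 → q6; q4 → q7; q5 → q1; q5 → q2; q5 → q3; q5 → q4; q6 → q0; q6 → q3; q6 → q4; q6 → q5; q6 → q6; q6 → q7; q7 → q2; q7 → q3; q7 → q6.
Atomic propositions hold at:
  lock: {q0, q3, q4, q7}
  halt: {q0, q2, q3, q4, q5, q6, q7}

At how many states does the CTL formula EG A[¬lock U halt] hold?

7

Sat(¬lock) = {q1, q2, q5, q6}
A[¬lock U halt]: least fixpoint, start Z0 = Sat(halt) = {q0, q2, q3, q4, q5, q6, q7}, add states in Sat(¬lock) with every successor in Z. Already a fixed point.
Sat(A[¬lock U halt]) = {q0, q2, q3, q4, q5, q6, q7}
EG A[¬lock U halt]: greatest fixpoint, start Z0 = {q0, q2, q3, q4, q5, q6, q7}, keep only states in Sat with some successor in Z. Already a fixed point.
Sat(EG A[¬lock U halt]) = {q0, q2, q3, q4, q5, q6, q7}
|Sat(EG A[¬lock U halt])| = |{q0, q2, q3, q4, q5, q6, q7}| = 7.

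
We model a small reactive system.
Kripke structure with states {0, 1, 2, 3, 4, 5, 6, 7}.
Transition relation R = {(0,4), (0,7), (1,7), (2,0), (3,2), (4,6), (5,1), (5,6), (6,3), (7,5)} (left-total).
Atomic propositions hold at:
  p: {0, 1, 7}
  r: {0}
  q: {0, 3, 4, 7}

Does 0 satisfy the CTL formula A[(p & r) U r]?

Sat(p & r) = {0}
A[(p & r) U r]: least fixpoint, start Z0 = Sat(r) = {0}, add states in Sat(p & r) with every successor in Z. Already a fixed point.
Sat(A[(p & r) U r]) = {0}
0 ∈ Sat(A[(p & r) U r]) = {0}, so the formula holds at 0.

Yes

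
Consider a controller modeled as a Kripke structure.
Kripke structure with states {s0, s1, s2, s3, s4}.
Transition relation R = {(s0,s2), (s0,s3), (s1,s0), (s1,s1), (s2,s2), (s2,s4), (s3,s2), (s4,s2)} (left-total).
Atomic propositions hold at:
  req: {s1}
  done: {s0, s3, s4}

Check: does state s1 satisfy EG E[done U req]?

Yes

E[done U req]: least fixpoint, start Z0 = Sat(req) = {s1}, add states in Sat(done) with some successor in Z. Already a fixed point.
Sat(E[done U req]) = {s1}
EG E[done U req]: greatest fixpoint, start Z0 = {s1}, keep only states in Sat with some successor in Z. Already a fixed point.
Sat(EG E[done U req]) = {s1}
s1 ∈ Sat(EG E[done U req]) = {s1}, so the formula holds at s1.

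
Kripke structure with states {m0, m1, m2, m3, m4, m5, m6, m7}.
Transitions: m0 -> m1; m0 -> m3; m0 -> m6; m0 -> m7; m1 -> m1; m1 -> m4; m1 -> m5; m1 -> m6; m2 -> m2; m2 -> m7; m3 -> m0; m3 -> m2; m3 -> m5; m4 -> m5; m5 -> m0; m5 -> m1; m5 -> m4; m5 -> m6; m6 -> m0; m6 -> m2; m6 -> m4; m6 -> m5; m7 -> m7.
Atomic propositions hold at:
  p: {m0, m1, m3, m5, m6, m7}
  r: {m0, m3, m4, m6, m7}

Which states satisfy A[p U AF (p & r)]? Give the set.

{m0, m3, m6, m7}

Sat(p & r) = {m0, m3, m6, m7}
AF (p & r): least fixpoint, start Z0 = {m0, m3, m6, m7}, add states with every successor in Z. Already a fixed point.
Sat(AF (p & r)) = {m0, m3, m6, m7}
A[p U AF (p & r)]: least fixpoint, start Z0 = Sat(AF (p & r)) = {m0, m3, m6, m7}, add states in Sat(p) with every successor in Z. Already a fixed point.
Sat(A[p U AF (p & r)]) = {m0, m3, m6, m7}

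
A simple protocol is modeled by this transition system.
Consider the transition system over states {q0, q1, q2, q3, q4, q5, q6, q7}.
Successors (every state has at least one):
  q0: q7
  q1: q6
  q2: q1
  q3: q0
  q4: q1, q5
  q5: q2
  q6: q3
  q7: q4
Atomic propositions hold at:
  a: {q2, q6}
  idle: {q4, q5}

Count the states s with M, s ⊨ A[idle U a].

3

A[idle U a]: least fixpoint, start Z0 = Sat(a) = {q2, q6}, add states in Sat(idle) with every successor in Z. Z1 = {q2, q5, q6}; fixed.
Sat(A[idle U a]) = {q2, q5, q6}
|Sat(A[idle U a])| = |{q2, q5, q6}| = 3.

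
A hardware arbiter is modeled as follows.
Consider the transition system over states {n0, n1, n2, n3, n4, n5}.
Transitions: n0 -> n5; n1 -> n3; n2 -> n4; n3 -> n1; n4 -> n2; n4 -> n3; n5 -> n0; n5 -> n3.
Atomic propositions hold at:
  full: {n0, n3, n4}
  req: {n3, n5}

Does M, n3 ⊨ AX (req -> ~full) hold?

Sat(~full) = {n1, n2, n5}
Sat(req -> ~full) = {n0, n1, n2, n4, n5}
Sat(AX (req -> ~full)) = {s : every successor in {n0, n1, n2, n4, n5}} = {n0, n2, n3}
n3 ∈ Sat(AX (req -> ~full)) = {n0, n2, n3}, so the formula holds at n3.

Yes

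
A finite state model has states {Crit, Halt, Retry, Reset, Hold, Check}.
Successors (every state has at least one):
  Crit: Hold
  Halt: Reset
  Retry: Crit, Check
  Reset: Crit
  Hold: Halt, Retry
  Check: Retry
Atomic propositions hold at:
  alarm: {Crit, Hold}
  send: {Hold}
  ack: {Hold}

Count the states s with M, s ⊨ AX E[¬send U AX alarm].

5

Sat(¬send) = {Crit, Halt, Retry, Reset, Check}
Sat(AX alarm) = {s : every successor in {Crit, Hold}} = {Crit, Reset}
E[¬send U AX alarm]: least fixpoint, start Z0 = Sat(AX alarm) = {Crit, Reset}, add states in Sat(¬send) with some successor in Z. Z1 = {Crit, Halt, Retry, Reset}; Z2 = {Crit, Halt, Retry, Reset, Check}; fixed.
Sat(E[¬send U AX alarm]) = {Crit, Halt, Retry, Reset, Check}
Sat(AX E[¬send U AX alarm]) = {s : every successor in {Crit, Halt, Retry, Reset, Check}} = {Halt, Retry, Reset, Hold, Check}
|Sat(AX E[¬send U AX alarm])| = |{Halt, Retry, Reset, Hold, Check}| = 5.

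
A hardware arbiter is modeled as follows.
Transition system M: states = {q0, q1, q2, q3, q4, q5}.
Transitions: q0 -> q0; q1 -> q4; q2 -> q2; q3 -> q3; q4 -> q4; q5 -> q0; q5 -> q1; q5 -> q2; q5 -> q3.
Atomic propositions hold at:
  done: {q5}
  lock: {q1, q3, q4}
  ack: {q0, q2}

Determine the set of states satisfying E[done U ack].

E[done U ack]: least fixpoint, start Z0 = Sat(ack) = {q0, q2}, add states in Sat(done) with some successor in Z. Z1 = {q0, q2, q5}; fixed.
Sat(E[done U ack]) = {q0, q2, q5}

{q0, q2, q5}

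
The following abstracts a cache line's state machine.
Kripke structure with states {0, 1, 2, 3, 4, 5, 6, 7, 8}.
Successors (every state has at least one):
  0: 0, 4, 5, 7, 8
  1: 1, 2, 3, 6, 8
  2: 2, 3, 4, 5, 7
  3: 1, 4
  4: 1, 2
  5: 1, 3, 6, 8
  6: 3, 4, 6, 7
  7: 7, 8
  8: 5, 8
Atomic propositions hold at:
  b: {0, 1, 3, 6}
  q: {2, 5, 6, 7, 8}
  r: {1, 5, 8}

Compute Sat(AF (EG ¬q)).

Sat(¬q) = {0, 1, 3, 4}
EG ¬q: greatest fixpoint, start Z0 = {0, 1, 3, 4}, keep only states in Sat with some successor in Z. Already a fixed point.
Sat(EG ¬q) = {0, 1, 3, 4}
AF (EG ¬q): least fixpoint, start Z0 = {0, 1, 3, 4}, add states with every successor in Z. Already a fixed point.
Sat(AF (EG ¬q)) = {0, 1, 3, 4}

{0, 1, 3, 4}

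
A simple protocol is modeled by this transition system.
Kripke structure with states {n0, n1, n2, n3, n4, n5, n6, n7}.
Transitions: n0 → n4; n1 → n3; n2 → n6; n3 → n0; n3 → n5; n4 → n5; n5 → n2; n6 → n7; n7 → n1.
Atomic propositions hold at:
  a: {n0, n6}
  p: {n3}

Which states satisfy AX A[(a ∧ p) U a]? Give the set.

{n2}

Sat(a ∧ p) = ∅
A[(a ∧ p) U a]: least fixpoint, start Z0 = Sat(a) = {n0, n6}, add states in Sat(a ∧ p) with every successor in Z. Already a fixed point.
Sat(A[(a ∧ p) U a]) = {n0, n6}
Sat(AX A[(a ∧ p) U a]) = {s : every successor in {n0, n6}} = {n2}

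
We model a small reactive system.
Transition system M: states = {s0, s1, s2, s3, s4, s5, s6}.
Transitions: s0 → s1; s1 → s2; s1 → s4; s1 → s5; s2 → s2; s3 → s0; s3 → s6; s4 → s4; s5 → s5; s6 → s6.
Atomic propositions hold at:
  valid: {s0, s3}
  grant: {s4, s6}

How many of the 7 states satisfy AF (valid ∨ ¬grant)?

5

Sat(¬grant) = {s0, s1, s2, s3, s5}
Sat(valid ∨ ¬grant) = {s0, s1, s2, s3, s5}
AF (valid ∨ ¬grant): least fixpoint, start Z0 = {s0, s1, s2, s3, s5}, add states with every successor in Z. Already a fixed point.
Sat(AF (valid ∨ ¬grant)) = {s0, s1, s2, s3, s5}
|Sat(AF (valid ∨ ¬grant))| = |{s0, s1, s2, s3, s5}| = 5.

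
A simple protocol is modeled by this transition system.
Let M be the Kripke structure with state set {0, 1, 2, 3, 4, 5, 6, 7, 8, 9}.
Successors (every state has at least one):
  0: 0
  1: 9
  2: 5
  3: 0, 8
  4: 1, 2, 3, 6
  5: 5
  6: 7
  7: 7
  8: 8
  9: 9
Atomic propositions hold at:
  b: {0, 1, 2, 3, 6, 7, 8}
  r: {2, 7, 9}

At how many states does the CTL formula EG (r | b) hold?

7

Sat(r | b) = {0, 1, 2, 3, 6, 7, 8, 9}
EG (r | b): greatest fixpoint, start Z0 = {0, 1, 2, 3, 6, 7, 8, 9}, keep only states in Sat with some successor in Z. Z1 = {0, 1, 3, 6, 7, 8, 9}; fixed.
Sat(EG (r | b)) = {0, 1, 3, 6, 7, 8, 9}
|Sat(EG (r | b))| = |{0, 1, 3, 6, 7, 8, 9}| = 7.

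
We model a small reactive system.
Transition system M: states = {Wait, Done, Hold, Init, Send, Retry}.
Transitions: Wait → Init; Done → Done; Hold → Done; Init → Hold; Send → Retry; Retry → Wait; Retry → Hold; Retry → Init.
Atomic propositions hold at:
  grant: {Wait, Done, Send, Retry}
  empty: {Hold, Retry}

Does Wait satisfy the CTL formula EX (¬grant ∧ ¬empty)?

Sat(¬grant) = {Hold, Init}
Sat(¬empty) = {Wait, Done, Init, Send}
Sat(¬grant ∧ ¬empty) = {Init}
Sat(EX (¬grant ∧ ¬empty)) = {s : some successor in {Init}} = {Wait, Retry}
Wait ∈ Sat(EX (¬grant ∧ ¬empty)) = {Wait, Retry}, so the formula holds at Wait.

Yes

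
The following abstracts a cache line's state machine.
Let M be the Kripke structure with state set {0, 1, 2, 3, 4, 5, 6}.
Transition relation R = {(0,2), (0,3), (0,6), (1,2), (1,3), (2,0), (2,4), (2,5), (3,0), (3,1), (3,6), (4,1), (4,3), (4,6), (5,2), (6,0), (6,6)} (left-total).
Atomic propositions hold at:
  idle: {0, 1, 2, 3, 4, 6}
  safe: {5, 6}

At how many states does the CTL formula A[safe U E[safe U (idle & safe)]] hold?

Sat(idle & safe) = {6}
E[safe U (idle & safe)]: least fixpoint, start Z0 = Sat((idle & safe)) = {6}, add states in Sat(safe) with some successor in Z. Already a fixed point.
Sat(E[safe U (idle & safe)]) = {6}
A[safe U E[safe U (idle & safe)]]: least fixpoint, start Z0 = Sat(E[safe U (idle & safe)]) = {6}, add states in Sat(safe) with every successor in Z. Already a fixed point.
Sat(A[safe U E[safe U (idle & safe)]]) = {6}
|Sat(A[safe U E[safe U (idle & safe)]])| = |{6}| = 1.

1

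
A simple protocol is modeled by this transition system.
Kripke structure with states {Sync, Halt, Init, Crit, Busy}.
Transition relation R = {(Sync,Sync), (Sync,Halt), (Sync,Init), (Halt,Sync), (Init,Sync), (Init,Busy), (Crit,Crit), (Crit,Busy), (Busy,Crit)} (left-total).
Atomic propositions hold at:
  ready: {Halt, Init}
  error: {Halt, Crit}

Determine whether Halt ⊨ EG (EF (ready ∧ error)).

Sat(ready ∧ error) = {Halt}
EF (ready ∧ error): least fixpoint, start Z0 = {Halt}, add states with some successor in Z. Z1 = {Sync, Halt}; Z2 = {Sync, Halt, Init}; fixed.
Sat(EF (ready ∧ error)) = {Sync, Halt, Init}
EG (EF (ready ∧ error)): greatest fixpoint, start Z0 = {Sync, Halt, Init}, keep only states in Sat with some successor in Z. Already a fixed point.
Sat(EG (EF (ready ∧ error))) = {Sync, Halt, Init}
Halt ∈ Sat(EG (EF (ready ∧ error))) = {Sync, Halt, Init}, so the formula holds at Halt.

Yes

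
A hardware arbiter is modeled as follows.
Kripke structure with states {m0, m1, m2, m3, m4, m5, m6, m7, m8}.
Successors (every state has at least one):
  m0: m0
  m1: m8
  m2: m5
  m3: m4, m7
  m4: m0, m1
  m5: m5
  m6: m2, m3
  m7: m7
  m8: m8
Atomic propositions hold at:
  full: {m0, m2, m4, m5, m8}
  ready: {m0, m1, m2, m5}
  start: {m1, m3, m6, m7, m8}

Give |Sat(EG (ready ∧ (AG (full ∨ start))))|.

3

Sat(full ∨ start) = {m0, m1, m2, m3, m4, m5, m6, m7, m8}
AG (full ∨ start): greatest fixpoint, start Z0 = {m0, m1, m2, m3, m4, m5, m6, m7, m8}, keep only states in Sat with every successor in Z. Already a fixed point.
Sat(AG (full ∨ start)) = {m0, m1, m2, m3, m4, m5, m6, m7, m8}
Sat(ready ∧ (AG (full ∨ start))) = {m0, m1, m2, m5}
EG (ready ∧ (AG (full ∨ start))): greatest fixpoint, start Z0 = {m0, m1, m2, m5}, keep only states in Sat with some successor in Z. Z1 = {m0, m2, m5}; fixed.
Sat(EG (ready ∧ (AG (full ∨ start)))) = {m0, m2, m5}
|Sat(EG (ready ∧ (AG (full ∨ start))))| = |{m0, m2, m5}| = 3.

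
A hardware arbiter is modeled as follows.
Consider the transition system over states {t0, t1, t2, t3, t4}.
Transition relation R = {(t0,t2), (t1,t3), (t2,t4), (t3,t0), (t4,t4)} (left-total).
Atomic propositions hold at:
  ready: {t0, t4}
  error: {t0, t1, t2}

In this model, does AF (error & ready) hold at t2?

No

Sat(error & ready) = {t0}
AF (error & ready): least fixpoint, start Z0 = {t0}, add states with every successor in Z. Z1 = {t0, t3}; Z2 = {t0, t1, t3}; fixed.
Sat(AF (error & ready)) = {t0, t1, t3}
t2 ∉ Sat(AF (error & ready)) = {t0, t1, t3}, so the formula does not hold at t2.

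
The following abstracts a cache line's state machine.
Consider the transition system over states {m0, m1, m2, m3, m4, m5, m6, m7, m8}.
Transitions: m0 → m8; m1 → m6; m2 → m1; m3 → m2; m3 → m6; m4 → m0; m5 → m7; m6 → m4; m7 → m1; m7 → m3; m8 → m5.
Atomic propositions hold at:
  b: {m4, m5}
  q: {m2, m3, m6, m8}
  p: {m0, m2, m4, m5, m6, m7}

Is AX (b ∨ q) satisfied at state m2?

No

Sat(b ∨ q) = {m2, m3, m4, m5, m6, m8}
Sat(AX (b ∨ q)) = {s : every successor in {m2, m3, m4, m5, m6, m8}} = {m0, m1, m3, m6, m8}
m2 ∉ Sat(AX (b ∨ q)) = {m0, m1, m3, m6, m8}, so the formula does not hold at m2.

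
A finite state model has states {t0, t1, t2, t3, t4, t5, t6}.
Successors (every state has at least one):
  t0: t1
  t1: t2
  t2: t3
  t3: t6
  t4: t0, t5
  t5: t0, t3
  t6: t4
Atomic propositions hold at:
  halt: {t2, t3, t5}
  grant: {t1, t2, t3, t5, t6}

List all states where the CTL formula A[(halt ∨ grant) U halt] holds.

Sat(halt ∨ grant) = {t1, t2, t3, t5, t6}
A[(halt ∨ grant) U halt]: least fixpoint, start Z0 = Sat(halt) = {t2, t3, t5}, add states in Sat(halt ∨ grant) with every successor in Z. Z1 = {t1, t2, t3, t5}; fixed.
Sat(A[(halt ∨ grant) U halt]) = {t1, t2, t3, t5}

{t1, t2, t3, t5}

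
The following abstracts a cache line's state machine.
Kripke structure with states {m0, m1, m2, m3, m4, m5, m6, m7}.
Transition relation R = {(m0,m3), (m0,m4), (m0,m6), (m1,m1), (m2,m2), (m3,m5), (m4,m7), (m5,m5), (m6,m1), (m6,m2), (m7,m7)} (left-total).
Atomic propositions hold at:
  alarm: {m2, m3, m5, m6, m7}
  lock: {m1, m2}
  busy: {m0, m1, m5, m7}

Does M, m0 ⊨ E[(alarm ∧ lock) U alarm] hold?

Sat(alarm ∧ lock) = {m2}
E[(alarm ∧ lock) U alarm]: least fixpoint, start Z0 = Sat(alarm) = {m2, m3, m5, m6, m7}, add states in Sat(alarm ∧ lock) with some successor in Z. Already a fixed point.
Sat(E[(alarm ∧ lock) U alarm]) = {m2, m3, m5, m6, m7}
m0 ∉ Sat(E[(alarm ∧ lock) U alarm]) = {m2, m3, m5, m6, m7}, so the formula does not hold at m0.

No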